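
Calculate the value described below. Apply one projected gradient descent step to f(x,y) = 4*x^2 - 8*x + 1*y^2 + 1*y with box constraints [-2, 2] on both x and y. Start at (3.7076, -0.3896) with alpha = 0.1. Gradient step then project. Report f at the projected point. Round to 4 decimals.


Step 1: Compute gradient at (3.7076, -0.3896).
grad_x = 2*4*3.7076 - 8 = 21.6608
grad_y = 2*1*-0.3896 + 1 = 0.2208
Step 2: Gradient step.
x_raw = 3.7076 - 0.1*21.6608 = 1.5415
y_raw = -0.3896 - 0.1*0.2208 = -0.4117
Step 3: Project onto [-2, 2].
x_proj = clip(1.5415) = 1.5415
y_proj = clip(-0.4117) = -0.4117
Step 4: Evaluate f.
f(1.5415, -0.4117) = -3.0692


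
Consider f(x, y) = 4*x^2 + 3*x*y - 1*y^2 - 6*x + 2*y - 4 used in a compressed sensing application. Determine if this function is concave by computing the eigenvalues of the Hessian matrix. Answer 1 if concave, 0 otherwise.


The Hessian of f(x,y) = 4*x^2 + 3*x*y - 1*y^2 - 6*x + 2*y - 4 is:
H = [[8, 3], [3, -2]]
Trace = 8 - 2 = 6
Determinant = 8*-2 - (3)^2 = -25
Discriminant = (6)^2 - 4*-25 = 136.0
Eigenvalues: lambda_1 = -2.831, lambda_2 = 8.831
The function is not concave.

0


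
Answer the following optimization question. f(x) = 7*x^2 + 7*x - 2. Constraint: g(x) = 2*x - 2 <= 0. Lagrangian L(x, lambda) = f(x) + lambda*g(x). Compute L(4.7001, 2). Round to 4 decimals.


Step 1: Evaluate f(x).
f(4.7001) = 7*4.7001^2 + 7*4.7001 - 2 = 185.5373
Step 2: Evaluate g(x).
g(4.7001) = 2*4.7001 - 2 = 7.4002
Step 3: Compute Lagrangian.
L = 185.5373 + 2*7.4002 = 200.3377


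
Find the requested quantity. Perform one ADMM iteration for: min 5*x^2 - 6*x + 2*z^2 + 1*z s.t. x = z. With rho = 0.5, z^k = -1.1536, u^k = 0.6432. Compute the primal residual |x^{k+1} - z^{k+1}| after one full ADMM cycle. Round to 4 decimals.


ADMM iteration with rho = 0.5, z^k = -1.1536, u^k = 0.6432
Step 1: x-update.
Minimize 5*x^2 - 6*x + (0.5/2)*(x + 1.1536 + 0.6432)^2
FOC: (2*5 + 0.5)*x = 6 + 0.5*(-1.1536 - 0.6432)
x^{k+1} = 0.4859
Step 2: z-update.
Minimize 2*z^2 + 1*z + (0.5/2)*(0.4859 - z + 0.6432)^2
FOC: (2*2 + 0.5)*z = -1 + 0.5*(0.4859 + 0.6432)
z^{k+1} = -0.0968
Step 3: u-update.
u^{k+1} = 0.6432 + 0.4859 + 0.0968 = 1.2258
Step 4: Primal residual = |0.4859 + 0.0968| = 0.5826


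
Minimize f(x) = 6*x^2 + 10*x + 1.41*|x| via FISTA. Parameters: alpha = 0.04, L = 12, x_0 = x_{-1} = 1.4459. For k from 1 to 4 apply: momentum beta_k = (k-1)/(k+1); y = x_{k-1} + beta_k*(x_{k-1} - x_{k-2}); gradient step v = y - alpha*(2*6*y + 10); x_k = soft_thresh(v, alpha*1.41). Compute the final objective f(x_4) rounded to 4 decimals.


FISTA on f(x) = 6*x^2 + 10*x + 1.41*|x|
L = 12, alpha = 0.04
Iteration 1: beta = 0.0, y = 1.4459 + 0.0*(1.4459 - 1.4459) = 1.4459
  grad(y) = 27.3508, v = y - alpha*grad = 0.3519
  prox(v) = soft_thresh(0.3519, 0.0564) = 0.2955
Iteration 2: beta = 0.3333, y = 0.2955 + 0.3333*(0.2955 - 1.4459) = -0.088
  grad(y) = 8.9439, v = y - alpha*grad = -0.4458
  prox(v) = soft_thresh(-0.4458, 0.0564) = -0.3894
Iteration 3: beta = 0.5, y = -0.3894 + 0.5*(-0.3894 - 0.2955) = -0.7318
  grad(y) = 1.2186, v = y - alpha*grad = -0.7805
  prox(v) = soft_thresh(-0.7805, 0.0564) = -0.7241
Iteration 4: beta = 0.6, y = -0.7241 + 0.6*(-0.7241 + 0.3894) = -0.925
  grad(y) = -1.0998, v = y - alpha*grad = -0.881
  prox(v) = soft_thresh(-0.881, 0.0564) = -0.8246
f(x_4) = 6*(-0.8246)^2 + 10*(-0.8246) + 1.41*|-0.8246| = -3.0035


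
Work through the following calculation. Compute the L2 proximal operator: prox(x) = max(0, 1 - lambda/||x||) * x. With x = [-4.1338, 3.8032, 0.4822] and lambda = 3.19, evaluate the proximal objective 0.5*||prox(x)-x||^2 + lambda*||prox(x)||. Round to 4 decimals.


Step 1: Compute ||x||.
||x|| = 5.6378
Step 2: Compute scaling factor.
scale = max(0, 1 - 3.19/5.6378) = 0.4342
Step 3: prox(x) = [-1.7948, 1.6513, 0.2094]
||prox(x)|| = 2.4478
Step 4: Proximal objective.
0.5*||prox-x||^2 = 5.0881
lambda*||prox|| = 7.8085
Total = 12.8966


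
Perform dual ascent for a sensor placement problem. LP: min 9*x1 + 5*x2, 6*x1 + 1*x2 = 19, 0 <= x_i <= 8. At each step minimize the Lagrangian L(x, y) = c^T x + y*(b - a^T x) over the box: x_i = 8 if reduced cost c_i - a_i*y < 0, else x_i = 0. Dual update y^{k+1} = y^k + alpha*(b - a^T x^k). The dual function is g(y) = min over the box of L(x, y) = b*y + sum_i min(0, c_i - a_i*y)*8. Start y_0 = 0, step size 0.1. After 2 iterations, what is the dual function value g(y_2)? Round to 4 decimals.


Dual ascent for LP: min 9*x1 + 5*x2, 6*x1 + 1*x2 = 19, 0 <= x_i <= 8
Step 1: y^k = 0.0, reduced costs: (9.0, 5.0)
  x^k = (0.0, 0.0), subgradient = b - a^T x = 19.0
  y^{k+1} = 0.0 + 0.1*19.0 = 1.9
Step 2: y^k = 1.9, reduced costs: (-2.4, 3.1)
  x^k = (8.0, 0.0), subgradient = b - a^T x = -29.0
  y^{k+1} = 1.9 + 0.1*-29.0 = -1.0
Dual objective at y_2 = -1.0: reduced costs (15.0, 6.0), box minimizer x = (0.0, 0.0)
g(y_2) = b*y + (c1 - a1*y)*x1 + (c2 - a2*y)*x2 = 19*(-1.0) + 15.0*0.0 + 6.0*0.0 = -19.0 + 0.0 + 0.0 = -19.0


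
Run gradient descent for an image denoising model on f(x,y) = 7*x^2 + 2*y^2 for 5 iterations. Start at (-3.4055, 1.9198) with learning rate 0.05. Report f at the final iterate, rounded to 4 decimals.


Gradient descent on f(x,y) = 7*x^2 + 2*y^2.
Starting point: (-3.4055, 1.9198), alpha = 0.05
Step 1: grad_x = 2*7*-3.4055 = -47.677, grad_y = 2*2*1.9198 = 7.6792
  x_1 = -3.4055 - 0.05*-47.677 = -1.0217
  y_1 = 1.9198 - 0.05*7.6792 = 1.5358
Step 2: grad_x = 2*7*-1.0217 = -14.3031, grad_y = 2*2*1.5358 = 6.1434
  x_2 = -1.0217 - 0.05*-14.3031 = -0.3065
  y_2 = 1.5358 - 0.05*6.1434 = 1.2287
Step 3: grad_x = 2*7*-0.3065 = -4.2909, grad_y = 2*2*1.2287 = 4.9147
  x_3 = -0.3065 - 0.05*-4.2909 = -0.0919
  y_3 = 1.2287 - 0.05*4.9147 = 0.9829
Step 4: grad_x = 2*7*-0.0919 = -1.2873, grad_y = 2*2*0.9829 = 3.9318
  x_4 = -0.0919 - 0.05*-1.2873 = -0.0276
  y_4 = 0.9829 - 0.05*3.9318 = 0.7864
Step 5: grad_x = 2*7*-0.0276 = -0.3862, grad_y = 2*2*0.7864 = 3.1454
  x_5 = -0.0276 - 0.05*-0.3862 = -0.0083
  y_5 = 0.7864 - 0.05*3.1454 = 0.6291
f(-0.0083, 0.6291) = 7*(-0.0083)^2 + 2*0.6291^2 = 0.792


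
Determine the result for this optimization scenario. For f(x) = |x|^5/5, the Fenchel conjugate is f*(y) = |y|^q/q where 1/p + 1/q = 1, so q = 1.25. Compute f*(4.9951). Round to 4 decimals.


The conjugate exponent q satisfies 1/p + 1/q = 1.
p = 5, so q = 5/(5 - 1) = 1.25
|y|^q = 4.9951^1.25 = 7.4676
f*(4.9951) = 7.4676 / 1.25 = 5.9741


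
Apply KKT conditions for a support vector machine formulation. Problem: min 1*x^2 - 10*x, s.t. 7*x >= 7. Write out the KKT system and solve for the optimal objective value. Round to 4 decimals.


Step 1: Try lambda = 0 (constraint inactive).
Stationarity: 2*1*x - 10 = 0
x* = 10/(2*1) = 5.0
Check constraint: 7*5.0 = 35.0 >= 7 -- satisfied.
Step 2: Compute optimal value.
f(x*) = 1*5.0^2 - 10*5.0 = -25.0


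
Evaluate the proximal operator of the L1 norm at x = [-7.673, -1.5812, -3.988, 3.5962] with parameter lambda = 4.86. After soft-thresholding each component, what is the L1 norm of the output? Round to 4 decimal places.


Soft-thresholding with lambda = 4.86:
prox(-7.673) = sign(-7.673)*max(|-7.673| - 4.86, 0) = -2.813
prox(-1.5812) = sign(-1.5812)*max(|-1.5812| - 4.86, 0) = 0.0
prox(-3.988) = sign(-3.988)*max(|-3.988| - 4.86, 0) = 0.0
prox(3.5962) = sign(3.5962)*max(|3.5962| - 4.86, 0) = 0.0
prox(x) = [-2.813, 0.0, 0.0, 0.0]
||prox(x)||_1 = 2.813 + 0.0 + 0.0 + 0.0 = 2.813


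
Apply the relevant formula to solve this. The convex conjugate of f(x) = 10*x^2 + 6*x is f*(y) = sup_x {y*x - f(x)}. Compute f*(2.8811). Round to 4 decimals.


f*(y) = sup_x {y*x - a*x^2 - b*x} = sup_x {(y-b)*x - a*x^2}
FOC: (y - b) - 2a*x = 0 => x* = (y - b)/(2a)
x* = (2.8811 - 6)/(2*10) = -0.1559
f*(2.8811) = (y-b)^2/(4a) = (2.8811 - 6)^2/(4*10)
= 9.7275/40 = 0.2432


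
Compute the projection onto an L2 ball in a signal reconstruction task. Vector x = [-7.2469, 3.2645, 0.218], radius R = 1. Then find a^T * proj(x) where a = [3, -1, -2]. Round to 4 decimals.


Step 1: Compute ||x|| (intermediates to 6 decimals).
||x|| = sqrt((-7.2469)^2 + 3.2645^2 + 0.218^2) = 7.951229
Step 2: Project.
Since ||x|| > R, scale = R/||x|| = 1/7.951229 = 0.125767, proj(x) = scale * x
proj(x) = [-0.911421, 0.410566, 0.027417]
Step 3: Dot product.
a^T * proj(x) = 3*(-0.911421) - 1*0.410566 - 2*0.027417 = -3.1997


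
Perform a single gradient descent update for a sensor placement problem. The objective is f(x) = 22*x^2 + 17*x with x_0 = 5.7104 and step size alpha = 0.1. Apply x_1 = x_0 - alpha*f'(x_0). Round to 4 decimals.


We compute the gradient at x_0 and apply the update.
f'(x) = 44*x + 17
f'(5.7104) = 44*5.7104 + 17 = 268.2576
x_1 = 5.7104 - 0.1*268.2576 = -21.1154


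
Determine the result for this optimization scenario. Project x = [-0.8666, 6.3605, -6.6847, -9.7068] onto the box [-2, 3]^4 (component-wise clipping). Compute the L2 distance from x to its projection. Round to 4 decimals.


Project each component onto [-2, 3].
clip(-0.8666) = -0.8666, clip(6.3605) = 3.0, clip(-6.6847) = -2.0, clip(-9.7068) = -2.0
Projection = [-0.8666, 3.0, -2.0, -2.0]
Squared diffs: [0.0, 11.293, 21.9464, 59.3948]
Distance = sqrt(92.6342) = 9.6247


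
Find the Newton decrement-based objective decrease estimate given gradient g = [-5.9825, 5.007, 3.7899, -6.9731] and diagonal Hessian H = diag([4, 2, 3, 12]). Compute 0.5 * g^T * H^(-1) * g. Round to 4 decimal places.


Step 1: H is diagonal, so H^(-1) * g = [-1.4956, 2.5035, 1.2633, -0.5811].
Step 2: g^T H^(-1) g = sum_i g_i^2 / H_ii
  = (-5.9825)^2/4 + (5.007)^2/2 + (3.7899)^2/3 + (-6.9731)^2/12
  = 8.9476 + 12.535 + 4.7878 + 4.052 = 30.3224
Step 3: Objective decrease = 0.5 * g^T H^(-1) g = 15.1612


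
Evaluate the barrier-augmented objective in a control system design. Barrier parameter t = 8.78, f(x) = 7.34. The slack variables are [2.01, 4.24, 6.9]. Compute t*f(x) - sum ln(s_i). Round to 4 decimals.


Step 1: Compute log-barrier.
ln values: [0.6981, 1.4446, 1.9315]
phi = -(0.6981 + 1.4446 + 1.9315) = -4.0742
Step 2: Compute augmented objective.
t*f(x) = 8.78*7.34 = 64.4452
Total = 64.4452 - 4.0742 = 60.371


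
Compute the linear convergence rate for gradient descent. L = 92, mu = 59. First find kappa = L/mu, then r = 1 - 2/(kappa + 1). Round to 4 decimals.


Step 1: Compute the condition number.
kappa = L/mu = 92/59 = 1.5593
Step 2: Compute the convergence rate.
r = 1 - 2/(kappa + 1) = 1 - 2*mu/(L + mu) = (L - mu)/(L + mu) = 33/151 = 0.2185


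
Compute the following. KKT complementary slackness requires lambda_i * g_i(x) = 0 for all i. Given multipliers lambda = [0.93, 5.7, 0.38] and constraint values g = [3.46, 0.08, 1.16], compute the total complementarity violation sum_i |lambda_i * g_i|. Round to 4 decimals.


KKT complementary slackness check:
lambda_1 * g_1 = 0.93 * 3.46 = 3.2178
lambda_2 * g_2 = 5.7 * 0.08 = 0.456
lambda_3 * g_3 = 0.38 * 1.16 = 0.4408
Total violation = 3.2178 + 0.456 + 0.4408 = 4.1146


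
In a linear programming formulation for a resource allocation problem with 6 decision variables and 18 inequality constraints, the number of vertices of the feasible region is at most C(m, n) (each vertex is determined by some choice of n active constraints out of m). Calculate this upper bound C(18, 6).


Each vertex corresponds to some choice of n active constraints out of m, so the number of vertices is at most C(m, n) = m! / (n!(m-n)!).
m = 18, n = 6
Numerator: 18 * 17 * 16 * 15 * 14 * 13
Denominator: 6! = 720
C(18, 6) = 18564


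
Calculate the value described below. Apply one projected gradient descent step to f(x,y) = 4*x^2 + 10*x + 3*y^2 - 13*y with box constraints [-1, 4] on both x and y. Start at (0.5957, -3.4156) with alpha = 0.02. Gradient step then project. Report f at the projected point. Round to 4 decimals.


Step 1: Compute gradient at (0.5957, -3.4156).
grad_x = 2*4*0.5957 + 10 = 14.7656
grad_y = 2*3*-3.4156 - 13 = -33.4936
Step 2: Gradient step.
x_raw = 0.5957 - 0.02*14.7656 = 0.3004
y_raw = -3.4156 - 0.02*-33.4936 = -2.7457
Step 3: Project onto [-1, 4].
x_proj = clip(0.3004) = 0.3004
y_proj = clip(-2.7457) = -1.0
Step 4: Evaluate f.
f(0.3004, -1.0) = 19.3648


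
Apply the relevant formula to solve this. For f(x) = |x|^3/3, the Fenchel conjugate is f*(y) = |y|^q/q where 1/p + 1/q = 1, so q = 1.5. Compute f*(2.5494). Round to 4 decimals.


The conjugate exponent q satisfies 1/p + 1/q = 1.
p = 3, so q = 3/(3 - 1) = 1.5
|y|^q = 2.5494^1.5 = 4.0706
f*(2.5494) = 4.0706 / 1.5 = 2.7137


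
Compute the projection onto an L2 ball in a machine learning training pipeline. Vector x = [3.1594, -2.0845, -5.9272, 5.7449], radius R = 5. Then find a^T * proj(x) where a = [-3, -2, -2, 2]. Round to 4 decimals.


Step 1: Compute ||x|| (intermediates to 6 decimals).
||x|| = sqrt(3.1594^2 + (-2.0845)^2 + (-5.9272)^2 + 5.7449^2) = 9.080888
Step 2: Project.
Since ||x|| > R, scale = R/||x|| = 5/9.080888 = 0.550607, proj(x) = scale * x
proj(x) = [1.739588, -1.14774, -3.263558, 3.163182]
Step 3: Dot product.
a^T * proj(x) = -3*1.739588 - 2*(-1.14774) - 2*(-3.263558) + 2*3.163182 = 9.9302


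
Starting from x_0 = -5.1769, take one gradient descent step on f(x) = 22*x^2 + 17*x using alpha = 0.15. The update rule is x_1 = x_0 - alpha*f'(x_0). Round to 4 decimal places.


We compute the gradient at x_0 and apply the update.
f'(x) = 44*x + 17
f'(-5.1769) = 44*-5.1769 + 17 = -210.7836
x_1 = -5.1769 - 0.15*-210.7836 = 26.4406


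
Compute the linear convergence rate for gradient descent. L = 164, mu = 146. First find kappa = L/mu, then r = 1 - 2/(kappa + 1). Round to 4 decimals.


Step 1: Compute the condition number.
kappa = L/mu = 164/146 = 1.1233
Step 2: Compute the convergence rate.
r = 1 - 2/(kappa + 1) = 1 - 2*mu/(L + mu) = (L - mu)/(L + mu) = 18/310 = 0.0581


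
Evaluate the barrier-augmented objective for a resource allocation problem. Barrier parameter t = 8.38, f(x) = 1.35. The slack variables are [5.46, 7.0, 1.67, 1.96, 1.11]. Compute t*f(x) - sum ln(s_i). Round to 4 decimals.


Step 1: Compute log-barrier.
ln values: [1.6974, 1.9459, 0.5128, 0.6729, 0.1044]
phi = -(1.6974 + 1.9459 + 0.5128 + 0.6729 + 0.1044) = -4.9335
Step 2: Compute augmented objective.
t*f(x) = 8.38*1.35 = 11.313
Total = 11.313 - 4.9335 = 6.3795


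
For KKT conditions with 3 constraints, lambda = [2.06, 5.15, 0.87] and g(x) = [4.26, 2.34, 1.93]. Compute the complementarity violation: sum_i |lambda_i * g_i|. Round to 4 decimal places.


KKT complementary slackness check:
lambda_1 * g_1 = 2.06 * 4.26 = 8.7756
lambda_2 * g_2 = 5.15 * 2.34 = 12.051
lambda_3 * g_3 = 0.87 * 1.93 = 1.6791
Total violation = 8.7756 + 12.051 + 1.6791 = 22.5057


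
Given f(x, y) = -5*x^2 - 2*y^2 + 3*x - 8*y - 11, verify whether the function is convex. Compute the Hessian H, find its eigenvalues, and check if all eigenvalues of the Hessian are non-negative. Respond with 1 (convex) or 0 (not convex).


The Hessian of f(x,y) = -5*x^2 - 2*y^2 + 3*x - 8*y - 11 is:
H = [[-10, 0], [0, -4]]
Trace = -10 - 4 = -14
Determinant = -10*-4 - (0)^2 = 40
Discriminant = (-14)^2 - 4*40 = 36.0
Eigenvalues: lambda_1 = -10.0, lambda_2 = -4.0
The function is not convex.

0


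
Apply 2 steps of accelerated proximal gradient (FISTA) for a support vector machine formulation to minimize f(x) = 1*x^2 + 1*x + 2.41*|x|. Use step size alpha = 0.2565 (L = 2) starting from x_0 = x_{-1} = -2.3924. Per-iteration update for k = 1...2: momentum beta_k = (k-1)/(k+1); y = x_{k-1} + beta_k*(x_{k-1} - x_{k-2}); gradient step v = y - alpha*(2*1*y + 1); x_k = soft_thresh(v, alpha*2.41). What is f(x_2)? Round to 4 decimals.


FISTA on f(x) = 1*x^2 + 1*x + 2.41*|x|
L = 2, alpha = 0.2565
Iteration 1: beta = 0.0, y = -2.3924 + 0.0*(-2.3924 + 2.3924) = -2.3924
  grad(y) = -3.7848, v = y - alpha*grad = -1.4216
  prox(v) = soft_thresh(-1.4216, 0.6182) = -0.8034
Iteration 2: beta = 0.3333, y = -0.8034 + 0.3333*(-0.8034 + 2.3924) = -0.2738
  grad(y) = 0.4524, v = y - alpha*grad = -0.3898
  prox(v) = soft_thresh(-0.3898, 0.6182) = 0.0
f(x_2) = 1*0.0^2 + 1*0.0 + 2.41*|0.0| = 0.0


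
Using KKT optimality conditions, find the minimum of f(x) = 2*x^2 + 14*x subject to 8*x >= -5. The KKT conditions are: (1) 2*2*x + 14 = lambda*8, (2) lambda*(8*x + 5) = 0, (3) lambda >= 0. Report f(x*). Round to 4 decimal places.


Step 1: Try lambda = 0 (constraint inactive).
x_unc = -14/(2*2) = -3.5
Check: 8*-3.5 = -28.0 < -5 -- violated!
Step 2: Constraint must be active: 8*x = -5
x* = -5/8 = -0.625
lambda = (2*2*(-0.625) + 14)/8 = 1.4375
Step 3: Compute optimal value.
f(x*) = 2*(-0.625)^2 + 14*(-0.625) = -7.9688


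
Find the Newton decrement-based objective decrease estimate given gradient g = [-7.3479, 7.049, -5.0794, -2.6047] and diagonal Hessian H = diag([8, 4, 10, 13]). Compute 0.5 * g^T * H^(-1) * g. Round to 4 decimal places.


Step 1: H is diagonal, so H^(-1) * g = [-0.9185, 1.7623, -0.5079, -0.2004].
Step 2: g^T H^(-1) g = sum_i g_i^2 / H_ii
  = (-7.3479)^2/8 + (7.049)^2/4 + (-5.0794)^2/10 + (-2.6047)^2/13
  = 6.749 + 12.4221 + 2.58 + 0.5219 = 22.273
Step 3: Objective decrease = 0.5 * g^T H^(-1) g = 11.1365


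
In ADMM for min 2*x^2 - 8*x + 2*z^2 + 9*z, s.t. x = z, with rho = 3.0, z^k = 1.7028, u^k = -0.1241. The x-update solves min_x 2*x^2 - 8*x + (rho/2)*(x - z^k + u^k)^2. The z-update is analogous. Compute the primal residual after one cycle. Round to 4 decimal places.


ADMM iteration with rho = 3.0, z^k = 1.7028, u^k = -0.1241
Step 1: x-update.
Minimize 2*x^2 - 8*x + (3.0/2)*(x - 1.7028 - 0.1241)^2
FOC: (2*2 + 3.0)*x = 8 + 3.0*(1.7028 + 0.1241)
x^{k+1} = 1.9258
Step 2: z-update.
Minimize 2*z^2 + 9*z + (3.0/2)*(1.9258 - z - 0.1241)^2
FOC: (2*2 + 3.0)*z = -9 + 3.0*(1.9258 - 0.1241)
z^{k+1} = -0.5136
Step 3: u-update.
u^{k+1} = -0.1241 + 1.9258 + 0.5136 = 2.3153
Step 4: Primal residual = |1.9258 + 0.5136| = 2.4394


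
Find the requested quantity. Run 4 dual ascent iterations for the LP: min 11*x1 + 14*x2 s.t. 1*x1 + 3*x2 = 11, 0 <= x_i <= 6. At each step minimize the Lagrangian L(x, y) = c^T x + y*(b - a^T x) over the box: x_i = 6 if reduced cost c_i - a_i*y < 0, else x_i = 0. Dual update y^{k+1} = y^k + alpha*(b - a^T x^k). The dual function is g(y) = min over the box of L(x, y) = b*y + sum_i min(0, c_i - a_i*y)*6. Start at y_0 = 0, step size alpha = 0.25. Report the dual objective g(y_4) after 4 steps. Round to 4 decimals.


Dual ascent for LP: min 11*x1 + 14*x2, 1*x1 + 3*x2 = 11, 0 <= x_i <= 6
Step 1: y^k = 0.0, reduced costs: (11.0, 14.0)
  x^k = (0.0, 0.0), subgradient = b - a^T x = 11.0
  y^{k+1} = 0.0 + 0.25*11.0 = 2.75
Step 2: y^k = 2.75, reduced costs: (8.25, 5.75)
  x^k = (0.0, 0.0), subgradient = b - a^T x = 11.0
  y^{k+1} = 2.75 + 0.25*11.0 = 5.5
Step 3: y^k = 5.5, reduced costs: (5.5, -2.5)
  x^k = (0.0, 6.0), subgradient = b - a^T x = -7.0
  y^{k+1} = 5.5 + 0.25*-7.0 = 3.75
Step 4: y^k = 3.75, reduced costs: (7.25, 2.75)
  x^k = (0.0, 0.0), subgradient = b - a^T x = 11.0
  y^{k+1} = 3.75 + 0.25*11.0 = 6.5
Dual objective at y_4 = 6.5: reduced costs (4.5, -5.5), box minimizer x = (0.0, 6.0)
g(y_4) = b*y + (c1 - a1*y)*x1 + (c2 - a2*y)*x2 = 11*6.5 + 4.5*0.0 + (-5.5)*6.0 = 71.5 + 0.0 - 33.0 = 38.5


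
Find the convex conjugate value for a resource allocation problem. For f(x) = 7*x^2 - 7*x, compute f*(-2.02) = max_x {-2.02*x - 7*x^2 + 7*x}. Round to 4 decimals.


f*(y) = sup_x {y*x - a*x^2 - b*x} = sup_x {(y-b)*x - a*x^2}
FOC: (y - b) - 2a*x = 0 => x* = (y - b)/(2a)
x* = (-2.02 + 7)/(2*7) = 0.3557
f*(-2.02) = (y-b)^2/(4a) = (-2.02 + 7)^2/(4*7)
= 24.8004/28 = 0.8857


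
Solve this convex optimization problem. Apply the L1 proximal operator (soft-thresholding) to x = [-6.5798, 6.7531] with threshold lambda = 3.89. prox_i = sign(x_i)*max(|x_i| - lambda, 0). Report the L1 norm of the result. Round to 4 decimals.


Soft-thresholding with lambda = 3.89:
prox(-6.5798) = sign(-6.5798)*max(|-6.5798| - 3.89, 0) = -2.6898
prox(6.7531) = sign(6.7531)*max(|6.7531| - 3.89, 0) = 2.8631
prox(x) = [-2.6898, 2.8631]
||prox(x)||_1 = 2.6898 + 2.8631 = 5.5529


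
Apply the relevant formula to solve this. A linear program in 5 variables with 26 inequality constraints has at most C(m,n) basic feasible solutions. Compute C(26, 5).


Each vertex corresponds to some choice of n active constraints out of m, so the number of vertices is at most C(m, n) = m! / (n!(m-n)!).
m = 26, n = 5
Numerator: 26 * 25 * 24 * 23 * 22
Denominator: 5! = 120
C(26, 5) = 65780


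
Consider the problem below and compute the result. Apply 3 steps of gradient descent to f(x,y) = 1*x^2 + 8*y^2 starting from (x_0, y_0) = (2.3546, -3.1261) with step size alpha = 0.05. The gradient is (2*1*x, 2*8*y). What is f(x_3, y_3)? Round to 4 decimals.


Gradient descent on f(x,y) = 1*x^2 + 8*y^2.
Starting point: (2.3546, -3.1261), alpha = 0.05
Step 1: grad_x = 2*1*2.3546 = 4.7092, grad_y = 2*8*-3.1261 = -50.0176
  x_1 = 2.3546 - 0.05*4.7092 = 2.1191
  y_1 = -3.1261 - 0.05*-50.0176 = -0.6252
Step 2: grad_x = 2*1*2.1191 = 4.2383, grad_y = 2*8*-0.6252 = -10.0035
  x_2 = 2.1191 - 0.05*4.2383 = 1.9072
  y_2 = -0.6252 - 0.05*-10.0035 = -0.125
Step 3: grad_x = 2*1*1.9072 = 3.8145, grad_y = 2*8*-0.125 = -2.0007
  x_3 = 1.9072 - 0.05*3.8145 = 1.7165
  y_3 = -0.125 - 0.05*-2.0007 = -0.025
f(1.7165, -0.025) = 1*1.7165^2 + 8*(-0.025)^2 = 2.9514


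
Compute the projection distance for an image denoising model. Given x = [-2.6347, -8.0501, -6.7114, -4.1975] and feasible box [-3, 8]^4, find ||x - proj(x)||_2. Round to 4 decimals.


Project each component onto [-3, 8].
clip(-2.6347) = -2.6347, clip(-8.0501) = -3.0, clip(-6.7114) = -3.0, clip(-4.1975) = -3.0
Projection = [-2.6347, -3.0, -3.0, -3.0]
Squared diffs: [0.0, 25.5035, 13.7745, 1.434]
Distance = sqrt(40.712) = 6.3806


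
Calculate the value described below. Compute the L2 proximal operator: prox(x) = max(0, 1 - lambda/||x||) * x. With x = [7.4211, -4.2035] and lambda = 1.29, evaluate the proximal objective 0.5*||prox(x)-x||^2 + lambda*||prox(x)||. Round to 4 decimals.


Step 1: Compute ||x||.
||x|| = 8.5289
Step 2: Compute scaling factor.
scale = max(0, 1 - 1.29/8.5289) = 0.8487
Step 3: prox(x) = [6.2987, -3.5677]
||prox(x)|| = 7.2389
Step 4: Proximal objective.
0.5*||prox-x||^2 = 0.8321
lambda*||prox|| = 9.3382
Total = 10.1702


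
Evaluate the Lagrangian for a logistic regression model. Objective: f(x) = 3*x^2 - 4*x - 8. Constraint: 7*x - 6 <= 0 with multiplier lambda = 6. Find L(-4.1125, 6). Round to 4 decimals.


Step 1: Evaluate f(x).
f(-4.1125) = 3*(-4.1125)^2 - 4*(-4.1125) - 8 = 59.188
Step 2: Evaluate g(x).
g(-4.1125) = 7*-4.1125 - 6 = -34.7875
Step 3: Compute Lagrangian.
L = 59.188 + 6*-34.7875 = -149.537


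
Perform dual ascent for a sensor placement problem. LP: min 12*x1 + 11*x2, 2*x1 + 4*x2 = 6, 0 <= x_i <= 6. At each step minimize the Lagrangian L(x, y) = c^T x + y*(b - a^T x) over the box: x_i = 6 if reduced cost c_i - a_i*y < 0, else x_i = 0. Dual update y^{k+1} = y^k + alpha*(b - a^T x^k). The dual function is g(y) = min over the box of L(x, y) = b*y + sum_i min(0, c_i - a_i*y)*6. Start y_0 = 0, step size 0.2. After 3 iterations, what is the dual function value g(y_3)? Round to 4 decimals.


Dual ascent for LP: min 12*x1 + 11*x2, 2*x1 + 4*x2 = 6, 0 <= x_i <= 6
Step 1: y^k = 0.0, reduced costs: (12.0, 11.0)
  x^k = (0.0, 0.0), subgradient = b - a^T x = 6.0
  y^{k+1} = 0.0 + 0.2*6.0 = 1.2
Step 2: y^k = 1.2, reduced costs: (9.6, 6.2)
  x^k = (0.0, 0.0), subgradient = b - a^T x = 6.0
  y^{k+1} = 1.2 + 0.2*6.0 = 2.4
Step 3: y^k = 2.4, reduced costs: (7.2, 1.4)
  x^k = (0.0, 0.0), subgradient = b - a^T x = 6.0
  y^{k+1} = 2.4 + 0.2*6.0 = 3.6
Dual objective at y_3 = 3.6: reduced costs (4.8, -3.4), box minimizer x = (0.0, 6.0)
g(y_3) = b*y + (c1 - a1*y)*x1 + (c2 - a2*y)*x2 = 6*3.6 + 4.8*0.0 + (-3.4)*6.0 = 21.6 + 0.0 - 20.4 = 1.2


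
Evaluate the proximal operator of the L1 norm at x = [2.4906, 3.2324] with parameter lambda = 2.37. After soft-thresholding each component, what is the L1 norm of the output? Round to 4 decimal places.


Soft-thresholding with lambda = 2.37:
prox(2.4906) = sign(2.4906)*max(|2.4906| - 2.37, 0) = 0.1206
prox(3.2324) = sign(3.2324)*max(|3.2324| - 2.37, 0) = 0.8624
prox(x) = [0.1206, 0.8624]
||prox(x)||_1 = 0.1206 + 0.8624 = 0.983


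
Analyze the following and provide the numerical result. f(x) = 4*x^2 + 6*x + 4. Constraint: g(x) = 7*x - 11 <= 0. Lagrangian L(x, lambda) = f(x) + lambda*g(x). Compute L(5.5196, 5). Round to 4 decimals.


Step 1: Evaluate f(x).
f(5.5196) = 4*5.5196^2 + 6*5.5196 + 4 = 158.9815
Step 2: Evaluate g(x).
g(5.5196) = 7*5.5196 - 11 = 27.6372
Step 3: Compute Lagrangian.
L = 158.9815 + 5*27.6372 = 297.1675


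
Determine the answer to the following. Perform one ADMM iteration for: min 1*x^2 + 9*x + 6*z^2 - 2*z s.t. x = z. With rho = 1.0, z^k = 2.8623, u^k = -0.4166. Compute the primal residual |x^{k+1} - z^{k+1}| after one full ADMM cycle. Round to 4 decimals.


ADMM iteration with rho = 1.0, z^k = 2.8623, u^k = -0.4166
Step 1: x-update.
Minimize 1*x^2 + 9*x + (1.0/2)*(x - 2.8623 - 0.4166)^2
FOC: (2*1 + 1.0)*x = -9 + 1.0*(2.8623 + 0.4166)
x^{k+1} = -1.907
Step 2: z-update.
Minimize 6*z^2 - 2*z + (1.0/2)*(-1.907 - z - 0.4166)^2
FOC: (2*6 + 1.0)*z = 2 + 1.0*(-1.907 - 0.4166)
z^{k+1} = -0.0249
Step 3: u-update.
u^{k+1} = -0.4166 - 1.907 + 0.0249 = -2.2987
Step 4: Primal residual = |-1.907 + 0.0249| = 1.8821


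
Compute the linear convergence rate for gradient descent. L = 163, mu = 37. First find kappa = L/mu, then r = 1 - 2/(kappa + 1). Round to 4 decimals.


Step 1: Compute the condition number.
kappa = L/mu = 163/37 = 4.4054
Step 2: Compute the convergence rate.
r = 1 - 2/(kappa + 1) = 1 - 2*mu/(L + mu) = (L - mu)/(L + mu) = 126/200 = 0.63


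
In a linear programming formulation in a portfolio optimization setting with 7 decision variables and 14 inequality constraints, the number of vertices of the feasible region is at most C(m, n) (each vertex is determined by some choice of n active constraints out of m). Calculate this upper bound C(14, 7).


Each vertex corresponds to some choice of n active constraints out of m, so the number of vertices is at most C(m, n) = m! / (n!(m-n)!).
m = 14, n = 7
Numerator: 14 * 13 * 12 * 11 * 10 * 9 * 8
Denominator: 7! = 5040
C(14, 7) = 3432


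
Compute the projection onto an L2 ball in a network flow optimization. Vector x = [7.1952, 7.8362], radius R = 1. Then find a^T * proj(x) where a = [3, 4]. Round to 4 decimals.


Step 1: Compute ||x|| (intermediates to 6 decimals).
||x|| = sqrt(7.1952^2 + 7.8362^2) = 10.638465
Step 2: Project.
Since ||x|| > R, scale = R/||x|| = 1/10.638465 = 0.093999, proj(x) = scale * x
proj(x) = [0.676342, 0.736595]
Step 3: Dot product.
a^T * proj(x) = 3*0.676342 + 4*0.736595 = 4.9754


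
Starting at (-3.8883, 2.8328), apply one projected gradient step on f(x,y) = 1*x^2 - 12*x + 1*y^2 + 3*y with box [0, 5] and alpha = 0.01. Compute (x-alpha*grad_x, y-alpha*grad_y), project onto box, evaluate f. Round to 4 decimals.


Step 1: Compute gradient at (-3.8883, 2.8328).
grad_x = 2*1*-3.8883 - 12 = -19.7766
grad_y = 2*1*2.8328 + 3 = 8.6656
Step 2: Gradient step.
x_raw = -3.8883 - 0.01*-19.7766 = -3.6905
y_raw = 2.8328 - 0.01*8.6656 = 2.7461
Step 3: Project onto [0, 5].
x_proj = clip(-3.6905) = 0.0
y_proj = clip(2.7461) = 2.7461
Step 4: Evaluate f.
f(0.0, 2.7461) = 15.7797


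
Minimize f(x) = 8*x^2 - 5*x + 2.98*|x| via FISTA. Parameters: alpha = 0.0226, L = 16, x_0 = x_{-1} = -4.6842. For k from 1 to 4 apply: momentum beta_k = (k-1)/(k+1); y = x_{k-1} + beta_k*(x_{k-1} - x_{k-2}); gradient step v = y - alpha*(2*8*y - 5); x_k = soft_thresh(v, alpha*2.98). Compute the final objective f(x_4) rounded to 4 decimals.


FISTA on f(x) = 8*x^2 - 5*x + 2.98*|x|
L = 16, alpha = 0.0226
Iteration 1: beta = 0.0, y = -4.6842 + 0.0*(-4.6842 + 4.6842) = -4.6842
  grad(y) = -79.9472, v = y - alpha*grad = -2.8774
  prox(v) = soft_thresh(-2.8774, 0.0673) = -2.81
Iteration 2: beta = 0.3333, y = -2.81 + 0.3333*(-2.81 + 4.6842) = -2.1853
  grad(y) = -39.9652, v = y - alpha*grad = -1.2821
  prox(v) = soft_thresh(-1.2821, 0.0673) = -1.2148
Iteration 3: beta = 0.5, y = -1.2148 + 0.5*(-1.2148 + 2.81) = -0.4171
  grad(y) = -11.674, v = y - alpha*grad = -0.1533
  prox(v) = soft_thresh(-0.1533, 0.0673) = -0.0859
Iteration 4: beta = 0.6, y = -0.0859 + 0.6*(-0.0859 + 1.2148) = 0.5913
  grad(y) = 4.4616, v = y - alpha*grad = 0.4905
  prox(v) = soft_thresh(0.4905, 0.0673) = 0.4232
f(x_4) = 8*0.4232^2 - 5*0.4232 + 2.98*|0.4232| = 0.5778


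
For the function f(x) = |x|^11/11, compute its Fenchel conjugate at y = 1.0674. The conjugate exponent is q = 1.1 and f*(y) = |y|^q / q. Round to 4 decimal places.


The conjugate exponent q satisfies 1/p + 1/q = 1.
p = 11, so q = 11/(11 - 1) = 1.1
|y|^q = 1.0674^1.1 = 1.0744
f*(1.0674) = 1.0744 / 1.1 = 0.9767


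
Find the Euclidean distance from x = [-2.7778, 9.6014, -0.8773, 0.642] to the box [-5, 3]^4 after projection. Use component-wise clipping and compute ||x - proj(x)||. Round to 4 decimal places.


Project each component onto [-5, 3].
clip(-2.7778) = -2.7778, clip(9.6014) = 3.0, clip(-0.8773) = -0.8773, clip(0.642) = 0.642
Projection = [-2.7778, 3.0, -0.8773, 0.642]
Squared diffs: [0.0, 43.5785, 0.0, 0.0]
Distance = sqrt(43.5785) = 6.6014


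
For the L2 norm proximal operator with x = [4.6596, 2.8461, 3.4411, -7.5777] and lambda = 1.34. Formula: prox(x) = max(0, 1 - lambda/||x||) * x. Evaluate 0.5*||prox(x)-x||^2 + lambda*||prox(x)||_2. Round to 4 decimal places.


Step 1: Compute ||x||.
||x|| = 9.9536
Step 2: Compute scaling factor.
scale = max(0, 1 - 1.34/9.9536) = 0.8654
Step 3: prox(x) = [4.0323, 2.4629, 2.9778, -6.5576]
||prox(x)|| = 8.6136
Step 4: Proximal objective.
0.5*||prox-x||^2 = 0.8978
lambda*||prox|| = 11.5422
Total = 12.4401


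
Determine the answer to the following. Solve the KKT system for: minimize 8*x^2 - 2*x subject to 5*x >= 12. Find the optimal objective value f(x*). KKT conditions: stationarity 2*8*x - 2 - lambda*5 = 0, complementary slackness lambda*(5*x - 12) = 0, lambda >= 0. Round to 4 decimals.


Step 1: Try lambda = 0 (constraint inactive).
x_unc = 2/(2*8) = 0.125
Check: 5*0.125 = 0.625 < 12 -- violated!
Step 2: Constraint must be active: 5*x = 12
x* = 12/5 = 2.4
lambda = (2*8*2.4 - 2)/5 = 7.28
Step 3: Compute optimal value.
f(x*) = 8*2.4^2 - 2*2.4 = 41.28


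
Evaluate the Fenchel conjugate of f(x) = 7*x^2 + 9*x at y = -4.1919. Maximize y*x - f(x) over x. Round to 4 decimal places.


f*(y) = sup_x {y*x - a*x^2 - b*x} = sup_x {(y-b)*x - a*x^2}
FOC: (y - b) - 2a*x = 0 => x* = (y - b)/(2a)
x* = (-4.1919 - 9)/(2*7) = -0.9423
f*(-4.1919) = (y-b)^2/(4a) = (-4.1919 - 9)^2/(4*7)
= 174.0262/28 = 6.2152


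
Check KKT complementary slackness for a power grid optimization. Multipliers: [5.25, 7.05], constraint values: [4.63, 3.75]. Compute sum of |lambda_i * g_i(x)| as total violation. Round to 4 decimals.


KKT complementary slackness check:
lambda_1 * g_1 = 5.25 * 4.63 = 24.3075
lambda_2 * g_2 = 7.05 * 3.75 = 26.4375
Total violation = 24.3075 + 26.4375 = 50.745


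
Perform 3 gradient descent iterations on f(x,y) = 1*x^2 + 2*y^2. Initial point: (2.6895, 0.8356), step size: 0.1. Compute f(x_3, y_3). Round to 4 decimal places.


Gradient descent on f(x,y) = 1*x^2 + 2*y^2.
Starting point: (2.6895, 0.8356), alpha = 0.1
Step 1: grad_x = 2*1*2.6895 = 5.379, grad_y = 2*2*0.8356 = 3.3424
  x_1 = 2.6895 - 0.1*5.379 = 2.1516
  y_1 = 0.8356 - 0.1*3.3424 = 0.5014
Step 2: grad_x = 2*1*2.1516 = 4.3032, grad_y = 2*2*0.5014 = 2.0054
  x_2 = 2.1516 - 0.1*4.3032 = 1.7213
  y_2 = 0.5014 - 0.1*2.0054 = 0.3008
Step 3: grad_x = 2*1*1.7213 = 3.4426, grad_y = 2*2*0.3008 = 1.2033
  x_3 = 1.7213 - 0.1*3.4426 = 1.377
  y_3 = 0.3008 - 0.1*1.2033 = 0.1805
f(1.377, 0.1805) = 1*1.377^2 + 2*0.1805^2 = 1.9613


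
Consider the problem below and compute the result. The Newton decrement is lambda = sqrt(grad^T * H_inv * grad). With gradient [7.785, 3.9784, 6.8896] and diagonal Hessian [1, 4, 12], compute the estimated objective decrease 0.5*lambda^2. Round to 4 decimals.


Step 1: H is diagonal, so H^(-1) * g = [7.785, 0.9946, 0.5741].
Step 2: g^T H^(-1) g = sum_i g_i^2 / H_ii
  = (7.785)^2/1 + (3.9784)^2/4 + (6.8896)^2/12
  = 60.6062 + 3.9569 + 3.9555 = 68.5187
Step 3: Objective decrease = 0.5 * g^T H^(-1) g = 34.2593


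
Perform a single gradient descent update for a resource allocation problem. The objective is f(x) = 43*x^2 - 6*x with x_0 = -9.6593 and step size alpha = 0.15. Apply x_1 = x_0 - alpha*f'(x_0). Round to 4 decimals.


We compute the gradient at x_0 and apply the update.
f'(x) = 86*x - 6
f'(-9.6593) = 86*-9.6593 - 6 = -836.6998
x_1 = -9.6593 - 0.15*-836.6998 = 115.8457


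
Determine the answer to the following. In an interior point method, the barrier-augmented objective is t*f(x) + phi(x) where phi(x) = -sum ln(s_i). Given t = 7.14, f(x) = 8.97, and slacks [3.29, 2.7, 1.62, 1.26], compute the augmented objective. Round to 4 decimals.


Step 1: Compute log-barrier.
ln values: [1.1909, 0.9933, 0.4824, 0.2311]
phi = -(1.1909 + 0.9933 + 0.4824 + 0.2311) = -2.8977
Step 2: Compute augmented objective.
t*f(x) = 7.14*8.97 = 64.0458
Total = 64.0458 - 2.8977 = 61.1481


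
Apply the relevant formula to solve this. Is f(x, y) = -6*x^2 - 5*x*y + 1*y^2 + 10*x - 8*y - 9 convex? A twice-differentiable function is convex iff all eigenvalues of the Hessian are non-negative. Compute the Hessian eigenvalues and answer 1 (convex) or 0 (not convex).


The Hessian of f(x,y) = -6*x^2 - 5*x*y + 1*y^2 + 10*x - 8*y - 9 is:
H = [[-12, -5], [-5, 2]]
Trace = -12 + 2 = -10
Determinant = -12*2 - (-5)^2 = -49
Discriminant = (-10)^2 - 4*-49 = 296.0
Eigenvalues: lambda_1 = -13.6023, lambda_2 = 3.6023
The function is not convex.

0


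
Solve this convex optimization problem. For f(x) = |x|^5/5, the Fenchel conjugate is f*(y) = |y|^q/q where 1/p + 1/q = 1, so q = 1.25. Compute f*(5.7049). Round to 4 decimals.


The conjugate exponent q satisfies 1/p + 1/q = 1.
p = 5, so q = 5/(5 - 1) = 1.25
|y|^q = 5.7049^1.25 = 8.8168
f*(5.7049) = 8.8168 / 1.25 = 7.0534


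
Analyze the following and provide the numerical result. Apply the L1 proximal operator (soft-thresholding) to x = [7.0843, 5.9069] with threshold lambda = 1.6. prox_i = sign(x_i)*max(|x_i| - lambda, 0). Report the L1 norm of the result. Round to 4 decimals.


Soft-thresholding with lambda = 1.6:
prox(7.0843) = sign(7.0843)*max(|7.0843| - 1.6, 0) = 5.4843
prox(5.9069) = sign(5.9069)*max(|5.9069| - 1.6, 0) = 4.3069
prox(x) = [5.4843, 4.3069]
||prox(x)||_1 = 5.4843 + 4.3069 = 9.7912


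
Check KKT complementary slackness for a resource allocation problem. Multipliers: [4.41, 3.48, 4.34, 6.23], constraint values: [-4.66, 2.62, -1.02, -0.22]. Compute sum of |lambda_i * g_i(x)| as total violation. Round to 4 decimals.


KKT complementary slackness check:
lambda_1 * g_1 = 4.41 * -4.66 = -20.5506
lambda_2 * g_2 = 3.48 * 2.62 = 9.1176
lambda_3 * g_3 = 4.34 * -1.02 = -4.4268
lambda_4 * g_4 = 6.23 * -0.22 = -1.3706
Total violation = 20.5506 + 9.1176 + 4.4268 + 1.3706 = 35.4656


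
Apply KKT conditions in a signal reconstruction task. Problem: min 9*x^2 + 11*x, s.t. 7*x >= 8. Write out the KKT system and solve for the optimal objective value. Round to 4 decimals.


Step 1: Try lambda = 0 (constraint inactive).
x_unc = -11/(2*9) = -0.6111
Check: 7*-0.6111 = -4.2777 < 8 -- violated!
Step 2: Constraint must be active: 7*x = 8
x* = 8/7 = 1.1429 (rounded; the exact value 8/7 is used below)
lambda = (2*9*(8/7) + 11)/7 = 4.5102
Step 3: Compute optimal value.
f(x*) = 9*(8/7)^2 + 11*(8/7) = 24.3265


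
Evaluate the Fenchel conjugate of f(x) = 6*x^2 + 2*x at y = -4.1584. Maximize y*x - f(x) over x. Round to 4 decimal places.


f*(y) = sup_x {y*x - a*x^2 - b*x} = sup_x {(y-b)*x - a*x^2}
FOC: (y - b) - 2a*x = 0 => x* = (y - b)/(2a)
x* = (-4.1584 - 2)/(2*6) = -0.5132
f*(-4.1584) = (y-b)^2/(4a) = (-4.1584 - 2)^2/(4*6)
= 37.9259/24 = 1.5802


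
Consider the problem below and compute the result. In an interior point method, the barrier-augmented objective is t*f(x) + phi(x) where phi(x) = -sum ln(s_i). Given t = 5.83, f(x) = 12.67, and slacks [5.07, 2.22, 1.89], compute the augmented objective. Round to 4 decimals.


Step 1: Compute log-barrier.
ln values: [1.6233, 0.7975, 0.6366]
phi = -(1.6233 + 0.7975 + 0.6366) = -3.0574
Step 2: Compute augmented objective.
t*f(x) = 5.83*12.67 = 73.8661
Total = 73.8661 - 3.0574 = 70.8087


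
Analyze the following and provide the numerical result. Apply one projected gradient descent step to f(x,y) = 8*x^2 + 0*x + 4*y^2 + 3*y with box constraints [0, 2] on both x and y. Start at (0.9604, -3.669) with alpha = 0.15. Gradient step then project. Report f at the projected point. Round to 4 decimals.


Step 1: Compute gradient at (0.9604, -3.669).
grad_x = 2*8*0.9604 + 0 = 15.3664
grad_y = 2*4*-3.669 + 3 = -26.352
Step 2: Gradient step.
x_raw = 0.9604 - 0.15*15.3664 = -1.3446
y_raw = -3.669 - 0.15*-26.352 = 0.2838
Step 3: Project onto [0, 2].
x_proj = clip(-1.3446) = 0.0
y_proj = clip(0.2838) = 0.2838
Step 4: Evaluate f.
f(0.0, 0.2838) = 1.1736


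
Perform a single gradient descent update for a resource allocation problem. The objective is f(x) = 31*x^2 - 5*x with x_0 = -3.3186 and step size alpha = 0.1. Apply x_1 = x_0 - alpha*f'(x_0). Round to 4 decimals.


We compute the gradient at x_0 and apply the update.
f'(x) = 62*x - 5
f'(-3.3186) = 62*-3.3186 - 5 = -210.7532
x_1 = -3.3186 - 0.1*-210.7532 = 17.7567


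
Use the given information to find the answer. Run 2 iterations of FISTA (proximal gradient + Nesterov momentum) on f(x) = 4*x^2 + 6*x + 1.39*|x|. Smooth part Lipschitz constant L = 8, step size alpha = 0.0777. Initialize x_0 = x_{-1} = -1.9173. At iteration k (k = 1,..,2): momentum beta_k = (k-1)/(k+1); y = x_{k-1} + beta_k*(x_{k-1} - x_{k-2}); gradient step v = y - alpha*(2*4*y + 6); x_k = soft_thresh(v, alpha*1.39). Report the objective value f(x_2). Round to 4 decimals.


FISTA on f(x) = 4*x^2 + 6*x + 1.39*|x|
L = 8, alpha = 0.0777
Iteration 1: beta = 0.0, y = -1.9173 + 0.0*(-1.9173 + 1.9173) = -1.9173
  grad(y) = -9.3384, v = y - alpha*grad = -1.1917
  prox(v) = soft_thresh(-1.1917, 0.108) = -1.0837
Iteration 2: beta = 0.3333, y = -1.0837 + 0.3333*(-1.0837 + 1.9173) = -0.8058
  grad(y) = -0.4467, v = y - alpha*grad = -0.7711
  prox(v) = soft_thresh(-0.7711, 0.108) = -0.6631
f(x_2) = 4*(-0.6631)^2 + 6*(-0.6631) + 1.39*|-0.6631| = -1.2981


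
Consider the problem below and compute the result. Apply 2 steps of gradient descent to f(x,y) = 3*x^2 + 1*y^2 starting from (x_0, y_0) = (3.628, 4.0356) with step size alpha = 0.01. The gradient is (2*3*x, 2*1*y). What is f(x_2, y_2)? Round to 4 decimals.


Gradient descent on f(x,y) = 3*x^2 + 1*y^2.
Starting point: (3.628, 4.0356), alpha = 0.01
Step 1: grad_x = 2*3*3.628 = 21.768, grad_y = 2*1*4.0356 = 8.0712
  x_1 = 3.628 - 0.01*21.768 = 3.4103
  y_1 = 4.0356 - 0.01*8.0712 = 3.9549
Step 2: grad_x = 2*3*3.4103 = 20.4619, grad_y = 2*1*3.9549 = 7.9098
  x_2 = 3.4103 - 0.01*20.4619 = 3.2057
  y_2 = 3.9549 - 0.01*7.9098 = 3.8758
f(3.2057, 3.8758) = 3*3.2057^2 + 1*3.8758^2 = 45.8513


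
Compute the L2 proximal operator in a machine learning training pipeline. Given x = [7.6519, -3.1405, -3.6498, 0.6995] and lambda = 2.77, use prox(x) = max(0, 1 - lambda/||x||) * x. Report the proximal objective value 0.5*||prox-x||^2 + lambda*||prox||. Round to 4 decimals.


Step 1: Compute ||x||.
||x|| = 9.0678
Step 2: Compute scaling factor.
scale = max(0, 1 - 2.77/9.0678) = 0.6945
Step 3: prox(x) = [5.3144, -2.1811, -2.5349, 0.4858]
||prox(x)|| = 6.2978
Step 4: Proximal objective.
0.5*||prox-x||^2 = 3.8365
lambda*||prox|| = 17.4449
Total = 21.2813


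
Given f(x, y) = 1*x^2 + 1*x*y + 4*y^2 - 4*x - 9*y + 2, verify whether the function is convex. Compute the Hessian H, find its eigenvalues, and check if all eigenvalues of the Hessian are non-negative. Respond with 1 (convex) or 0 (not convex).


The Hessian of f(x,y) = 1*x^2 + 1*x*y + 4*y^2 - 4*x - 9*y + 2 is:
H = [[2, 1], [1, 8]]
Trace = 2 + 8 = 10
Determinant = 2*8 - (1)^2 = 15
Discriminant = (10)^2 - 4*15 = 40.0
Eigenvalues: lambda_1 = 1.8377, lambda_2 = 8.1623
The function is convex.

1


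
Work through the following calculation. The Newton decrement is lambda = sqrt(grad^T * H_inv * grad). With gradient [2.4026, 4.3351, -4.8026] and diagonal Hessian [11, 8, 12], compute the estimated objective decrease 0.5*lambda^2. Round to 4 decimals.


Step 1: H is diagonal, so H^(-1) * g = [0.2184, 0.5419, -0.4002].
Step 2: g^T H^(-1) g = sum_i g_i^2 / H_ii
  = (2.4026)^2/11 + (4.3351)^2/8 + (-4.8026)^2/12
  = 0.5248 + 2.3491 + 1.9221 = 4.796
Step 3: Objective decrease = 0.5 * g^T H^(-1) g = 2.398
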